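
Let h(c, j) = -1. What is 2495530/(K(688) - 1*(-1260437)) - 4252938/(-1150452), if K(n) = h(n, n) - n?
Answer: 57143177911/10064441709 ≈ 5.6777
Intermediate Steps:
K(n) = -1 - n
2495530/(K(688) - 1*(-1260437)) - 4252938/(-1150452) = 2495530/((-1 - 1*688) - 1*(-1260437)) - 4252938/(-1150452) = 2495530/((-1 - 688) + 1260437) - 4252938*(-1/1150452) = 2495530/(-689 + 1260437) + 708823/191742 = 2495530/1259748 + 708823/191742 = 2495530*(1/1259748) + 708823/191742 = 1247765/629874 + 708823/191742 = 57143177911/10064441709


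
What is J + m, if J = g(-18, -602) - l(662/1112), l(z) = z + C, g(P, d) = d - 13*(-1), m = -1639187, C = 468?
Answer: -911975995/556 ≈ -1.6402e+6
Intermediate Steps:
g(P, d) = 13 + d (g(P, d) = d + 13 = 13 + d)
l(z) = 468 + z (l(z) = z + 468 = 468 + z)
J = -588023/556 (J = (13 - 602) - (468 + 662/1112) = -589 - (468 + 662*(1/1112)) = -589 - (468 + 331/556) = -589 - 1*260539/556 = -589 - 260539/556 = -588023/556 ≈ -1057.6)
J + m = -588023/556 - 1639187 = -911975995/556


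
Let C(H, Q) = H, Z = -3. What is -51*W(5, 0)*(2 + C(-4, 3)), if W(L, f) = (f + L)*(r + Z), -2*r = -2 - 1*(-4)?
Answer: -2040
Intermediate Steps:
r = -1 (r = -(-2 - 1*(-4))/2 = -(-2 + 4)/2 = -1/2*2 = -1)
W(L, f) = -4*L - 4*f (W(L, f) = (f + L)*(-1 - 3) = (L + f)*(-4) = -4*L - 4*f)
-51*W(5, 0)*(2 + C(-4, 3)) = -51*(-4*5 - 4*0)*(2 - 4) = -51*(-20 + 0)*(-2) = -(-1020)*(-2) = -51*40 = -2040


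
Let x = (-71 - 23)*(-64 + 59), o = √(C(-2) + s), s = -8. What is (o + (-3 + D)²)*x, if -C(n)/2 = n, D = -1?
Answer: 7520 + 940*I ≈ 7520.0 + 940.0*I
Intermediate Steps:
C(n) = -2*n
o = 2*I (o = √(-2*(-2) - 8) = √(4 - 8) = √(-4) = 2*I ≈ 2.0*I)
x = 470 (x = -94*(-5) = 470)
(o + (-3 + D)²)*x = (2*I + (-3 - 1)²)*470 = (2*I + (-4)²)*470 = (2*I + 16)*470 = (16 + 2*I)*470 = 7520 + 940*I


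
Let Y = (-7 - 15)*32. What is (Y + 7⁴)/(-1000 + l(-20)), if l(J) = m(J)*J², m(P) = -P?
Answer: 1697/7000 ≈ 0.24243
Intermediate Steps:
l(J) = -J³ (l(J) = (-J)*J² = -J³)
Y = -704 (Y = -22*32 = -704)
(Y + 7⁴)/(-1000 + l(-20)) = (-704 + 7⁴)/(-1000 - 1*(-20)³) = (-704 + 2401)/(-1000 - 1*(-8000)) = 1697/(-1000 + 8000) = 1697/7000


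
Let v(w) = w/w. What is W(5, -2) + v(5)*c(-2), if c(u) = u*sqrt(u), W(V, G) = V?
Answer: 5 - 2*I*sqrt(2) ≈ 5.0 - 2.8284*I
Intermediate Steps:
v(w) = 1
c(u) = u**(3/2)
W(5, -2) + v(5)*c(-2) = 5 + 1*(-2)**(3/2) = 5 + 1*(-2*I*sqrt(2)) = 5 - 2*I*sqrt(2)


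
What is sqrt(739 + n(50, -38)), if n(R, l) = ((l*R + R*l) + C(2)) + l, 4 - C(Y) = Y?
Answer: I*sqrt(3097) ≈ 55.651*I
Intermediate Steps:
C(Y) = 4 - Y
n(R, l) = 2 + l + 2*R*l (n(R, l) = ((l*R + R*l) + (4 - 1*2)) + l = ((R*l + R*l) + (4 - 2)) + l = (2*R*l + 2) + l = (2 + 2*R*l) + l = 2 + l + 2*R*l)
sqrt(739 + n(50, -38)) = sqrt(739 + (2 - 38 + 2*50*(-38))) = sqrt(739 + (2 - 38 - 3800)) = sqrt(739 - 3836) = sqrt(-3097) = I*sqrt(3097)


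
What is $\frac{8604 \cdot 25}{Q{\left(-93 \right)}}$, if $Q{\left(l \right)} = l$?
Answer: $- \frac{71700}{31} \approx -2312.9$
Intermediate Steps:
$\frac{8604 \cdot 25}{Q{\left(-93 \right)}} = \frac{8604 \cdot 25}{-93} = 215100 \left(- \frac{1}{93}\right) = - \frac{71700}{31}$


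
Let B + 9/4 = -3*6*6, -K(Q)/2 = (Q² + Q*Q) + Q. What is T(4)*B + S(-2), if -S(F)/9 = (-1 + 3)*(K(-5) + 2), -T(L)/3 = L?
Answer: 2907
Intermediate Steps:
T(L) = -3*L
K(Q) = -4*Q² - 2*Q (K(Q) = -2*((Q² + Q*Q) + Q) = -2*((Q² + Q²) + Q) = -2*(2*Q² + Q) = -2*(Q + 2*Q²) = -4*Q² - 2*Q)
B = -441/4 (B = -9/4 - 3*6*6 = -9/4 - 18*6 = -9/4 - 108 = -441/4 ≈ -110.25)
S(F) = 1584 (S(F) = -9*(-1 + 3)*(-2*(-5)*(1 + 2*(-5)) + 2) = -18*(-2*(-5)*(1 - 10) + 2) = -18*(-2*(-5)*(-9) + 2) = -18*(-90 + 2) = -18*(-88) = -9*(-176) = 1584)
T(4)*B + S(-2) = -3*4*(-441/4) + 1584 = -12*(-441/4) + 1584 = 1323 + 1584 = 2907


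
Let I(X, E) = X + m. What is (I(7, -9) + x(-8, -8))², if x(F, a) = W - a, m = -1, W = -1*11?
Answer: 9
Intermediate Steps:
W = -11
I(X, E) = -1 + X (I(X, E) = X - 1 = -1 + X)
x(F, a) = -11 - a
(I(7, -9) + x(-8, -8))² = ((-1 + 7) + (-11 - 1*(-8)))² = (6 + (-11 + 8))² = (6 - 3)² = 3² = 9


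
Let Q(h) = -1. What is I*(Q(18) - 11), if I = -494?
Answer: 5928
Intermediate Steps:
I*(Q(18) - 11) = -494*(-1 - 11) = -494*(-12) = 5928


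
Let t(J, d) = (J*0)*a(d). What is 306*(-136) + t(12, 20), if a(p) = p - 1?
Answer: -41616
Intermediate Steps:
a(p) = -1 + p
t(J, d) = 0 (t(J, d) = (J*0)*(-1 + d) = 0*(-1 + d) = 0)
306*(-136) + t(12, 20) = 306*(-136) + 0 = -41616 + 0 = -41616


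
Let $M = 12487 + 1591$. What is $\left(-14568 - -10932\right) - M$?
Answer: $-17714$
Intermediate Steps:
$M = 14078$
$\left(-14568 - -10932\right) - M = \left(-14568 - -10932\right) - 14078 = \left(-14568 + 10932\right) - 14078 = -3636 - 14078 = -17714$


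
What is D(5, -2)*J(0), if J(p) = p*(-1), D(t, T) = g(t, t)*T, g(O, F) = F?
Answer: 0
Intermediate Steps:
D(t, T) = T*t (D(t, T) = t*T = T*t)
J(p) = -p
D(5, -2)*J(0) = (-2*5)*(-1*0) = -10*0 = 0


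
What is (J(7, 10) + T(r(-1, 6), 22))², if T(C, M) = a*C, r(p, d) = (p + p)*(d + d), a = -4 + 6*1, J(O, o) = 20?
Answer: 784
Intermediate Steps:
a = 2 (a = -4 + 6 = 2)
r(p, d) = 4*d*p (r(p, d) = (2*p)*(2*d) = 4*d*p)
T(C, M) = 2*C
(J(7, 10) + T(r(-1, 6), 22))² = (20 + 2*(4*6*(-1)))² = (20 + 2*(-24))² = (20 - 48)² = (-28)² = 784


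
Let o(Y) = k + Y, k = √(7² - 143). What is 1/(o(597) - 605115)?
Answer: -302259/182721006209 - I*√94/365442012418 ≈ -1.6542e-6 - 2.6531e-11*I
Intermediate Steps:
k = I*√94 (k = √(49 - 143) = √(-94) = I*√94 ≈ 9.6954*I)
o(Y) = Y + I*√94 (o(Y) = I*√94 + Y = Y + I*√94)
1/(o(597) - 605115) = 1/((597 + I*√94) - 605115) = 1/(-604518 + I*√94)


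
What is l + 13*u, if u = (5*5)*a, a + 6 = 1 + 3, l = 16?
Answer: -634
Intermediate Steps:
a = -2 (a = -6 + (1 + 3) = -6 + 4 = -2)
u = -50 (u = (5*5)*(-2) = 25*(-2) = -50)
l + 13*u = 16 + 13*(-50) = 16 - 650 = -634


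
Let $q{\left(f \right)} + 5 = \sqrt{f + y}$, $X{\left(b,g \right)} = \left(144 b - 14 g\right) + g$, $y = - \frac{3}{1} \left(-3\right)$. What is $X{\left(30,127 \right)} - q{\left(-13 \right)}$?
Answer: $2674 - 2 i \approx 2674.0 - 2.0 i$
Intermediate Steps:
$y = 9$ ($y = \left(-3\right) 1 \left(-3\right) = \left(-3\right) \left(-3\right) = 9$)
$X{\left(b,g \right)} = - 13 g + 144 b$ ($X{\left(b,g \right)} = \left(- 14 g + 144 b\right) + g = - 13 g + 144 b$)
$q{\left(f \right)} = -5 + \sqrt{9 + f}$ ($q{\left(f \right)} = -5 + \sqrt{f + 9} = -5 + \sqrt{9 + f}$)
$X{\left(30,127 \right)} - q{\left(-13 \right)} = \left(\left(-13\right) 127 + 144 \cdot 30\right) - \left(-5 + \sqrt{9 - 13}\right) = \left(-1651 + 4320\right) - \left(-5 + \sqrt{-4}\right) = 2669 - \left(-5 + 2 i\right) = 2669 + \left(5 - 2 i\right) = 2674 - 2 i$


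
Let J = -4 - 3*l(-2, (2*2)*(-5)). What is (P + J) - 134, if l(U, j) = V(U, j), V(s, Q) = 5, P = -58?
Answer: -211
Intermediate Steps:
l(U, j) = 5
J = -19 (J = -4 - 3*5 = -4 - 15 = -19)
(P + J) - 134 = (-58 - 19) - 134 = -77 - 134 = -211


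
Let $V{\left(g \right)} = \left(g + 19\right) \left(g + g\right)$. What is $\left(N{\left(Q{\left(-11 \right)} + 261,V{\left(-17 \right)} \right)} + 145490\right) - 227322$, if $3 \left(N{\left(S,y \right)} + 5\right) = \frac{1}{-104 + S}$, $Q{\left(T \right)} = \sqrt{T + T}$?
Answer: $\frac{- 245511 \sqrt{22} + 38545226 i}{3 \left(\sqrt{22} - 157 i\right)} \approx -81837.0 - 6.2943 \cdot 10^{-5} i$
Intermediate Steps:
$Q{\left(T \right)} = \sqrt{2} \sqrt{T}$ ($Q{\left(T \right)} = \sqrt{2 T} = \sqrt{2} \sqrt{T}$)
$V{\left(g \right)} = 2 g \left(19 + g\right)$ ($V{\left(g \right)} = \left(19 + g\right) 2 g = 2 g \left(19 + g\right)$)
$N{\left(S,y \right)} = -5 + \frac{1}{3 \left(-104 + S\right)}$
$\left(N{\left(Q{\left(-11 \right)} + 261,V{\left(-17 \right)} \right)} + 145490\right) - 227322 = \left(\frac{1561 - 15 \left(\sqrt{2} \sqrt{-11} + 261\right)}{3 \left(-104 + \left(\sqrt{2} \sqrt{-11} + 261\right)\right)} + 145490\right) - 227322 = \left(\frac{1561 - 15 \left(\sqrt{2} i \sqrt{11} + 261\right)}{3 \left(-104 + \left(\sqrt{2} i \sqrt{11} + 261\right)\right)} + 145490\right) - 227322 = \left(\frac{1561 - 15 \left(i \sqrt{22} + 261\right)}{3 \left(-104 + \left(i \sqrt{22} + 261\right)\right)} + 145490\right) - 227322 = \left(\frac{1561 - 15 \left(261 + i \sqrt{22}\right)}{3 \left(-104 + \left(261 + i \sqrt{22}\right)\right)} + 145490\right) - 227322 = \left(\frac{1561 - \left(3915 + 15 i \sqrt{22}\right)}{3 \left(157 + i \sqrt{22}\right)} + 145490\right) - 227322 = \left(\frac{-2354 - 15 i \sqrt{22}}{3 \left(157 + i \sqrt{22}\right)} + 145490\right) - 227322 = \left(145490 + \frac{-2354 - 15 i \sqrt{22}}{3 \left(157 + i \sqrt{22}\right)}\right) - 227322 = -81832 + \frac{-2354 - 15 i \sqrt{22}}{3 \left(157 + i \sqrt{22}\right)}$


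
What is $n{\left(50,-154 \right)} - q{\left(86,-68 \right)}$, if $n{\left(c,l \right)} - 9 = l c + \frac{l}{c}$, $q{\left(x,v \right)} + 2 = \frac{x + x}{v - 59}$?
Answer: $- \frac{24418054}{3175} \approx -7690.7$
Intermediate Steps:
$q{\left(x,v \right)} = -2 + \frac{2 x}{-59 + v}$ ($q{\left(x,v \right)} = -2 + \frac{x + x}{v - 59} = -2 + \frac{2 x}{-59 + v}$)
$n{\left(c,l \right)} = 9 + c l + \frac{l}{c}$ ($n{\left(c,l \right)} = 9 + \left(l c + \frac{l}{c}\right) = 9 + \left(c l + \frac{l}{c}\right) = 9 + c l + \frac{l}{c}$)
$n{\left(50,-154 \right)} - q{\left(86,-68 \right)} = \left(9 + 50 \left(-154\right) - \frac{154}{50}\right) - \frac{2 \left(59 + 86 - -68\right)}{-59 - 68} = \left(9 - 7700 - \frac{77}{25}\right) - \frac{2 \left(59 + 86 + 68\right)}{-127} = \left(9 - 7700 - \frac{77}{25}\right) - 2 \left(- \frac{1}{127}\right) 213 = - \frac{192352}{25} - - \frac{426}{127} = - \frac{192352}{25} + \frac{426}{127} = - \frac{24418054}{3175}$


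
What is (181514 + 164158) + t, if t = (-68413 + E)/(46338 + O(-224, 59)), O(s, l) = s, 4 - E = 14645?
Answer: 7970117777/23057 ≈ 3.4567e+5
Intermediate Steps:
E = -14641 (E = 4 - 1*14645 = 4 - 14645 = -14641)
t = -41527/23057 (t = (-68413 - 14641)/(46338 - 224) = -83054/46114 = -83054*1/46114 = -41527/23057 ≈ -1.8011)
(181514 + 164158) + t = (181514 + 164158) - 41527/23057 = 345672 - 41527/23057 = 7970117777/23057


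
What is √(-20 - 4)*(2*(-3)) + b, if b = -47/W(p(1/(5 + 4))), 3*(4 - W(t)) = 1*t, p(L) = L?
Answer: -1269/107 - 12*I*√6 ≈ -11.86 - 29.394*I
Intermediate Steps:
W(t) = 4 - t/3
b = -1269/107 (b = -47/(4 - 1/(3*(5 + 4))) = -47/(4 - ⅓/9) = -47/(4 - ⅓*⅑) = -47/(4 - 1/27) = -47/107/27 = -47*27/107 = -1269/107 ≈ -11.860)
√(-20 - 4)*(2*(-3)) + b = √(-20 - 4)*(2*(-3)) - 1269/107 = √(-24)*(-6) - 1269/107 = (2*I*√6)*(-6) - 1269/107 = -12*I*√6 - 1269/107 = -1269/107 - 12*I*√6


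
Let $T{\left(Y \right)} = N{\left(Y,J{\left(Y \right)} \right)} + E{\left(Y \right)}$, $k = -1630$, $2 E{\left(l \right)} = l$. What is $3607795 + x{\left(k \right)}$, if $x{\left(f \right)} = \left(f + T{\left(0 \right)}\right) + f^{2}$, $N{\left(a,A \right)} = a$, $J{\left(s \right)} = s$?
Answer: $6263065$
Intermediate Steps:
$E{\left(l \right)} = \frac{l}{2}$
$T{\left(Y \right)} = \frac{3 Y}{2}$ ($T{\left(Y \right)} = Y + \frac{Y}{2} = \frac{3 Y}{2}$)
$x{\left(f \right)} = f + f^{2}$ ($x{\left(f \right)} = \left(f + \frac{3}{2} \cdot 0\right) + f^{2} = \left(f + 0\right) + f^{2} = f + f^{2}$)
$3607795 + x{\left(k \right)} = 3607795 - 1630 \left(1 - 1630\right) = 3607795 - -2655270 = 3607795 + 2655270 = 6263065$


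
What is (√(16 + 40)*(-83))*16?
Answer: -2656*√14 ≈ -9937.8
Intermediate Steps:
(√(16 + 40)*(-83))*16 = (√56*(-83))*16 = ((2*√14)*(-83))*16 = -166*√14*16 = -2656*√14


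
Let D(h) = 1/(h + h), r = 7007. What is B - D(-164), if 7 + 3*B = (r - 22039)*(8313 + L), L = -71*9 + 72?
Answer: -38191624309/984 ≈ -3.8813e+7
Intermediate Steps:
L = -567 (L = -639 + 72 = -567)
D(h) = 1/(2*h)
B = -116437879/3 (B = -7/3 + ((7007 - 22039)*(8313 - 567))/3 = -7/3 + (-15032*7746)/3 = -7/3 + (⅓)*(-116437872) = -7/3 - 38812624 = -116437879/3 ≈ -3.8813e+7)
B - D(-164) = -116437879/3 - 1/(2*(-164)) = -116437879/3 - (-1)/(2*164) = -116437879/3 - 1*(-1/328) = -116437879/3 + 1/328 = -38191624309/984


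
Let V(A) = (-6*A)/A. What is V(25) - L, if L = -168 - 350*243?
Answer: 85212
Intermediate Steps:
V(A) = -6
L = -85218 (L = -168 - 85050 = -85218)
V(25) - L = -6 - 1*(-85218) = -6 + 85218 = 85212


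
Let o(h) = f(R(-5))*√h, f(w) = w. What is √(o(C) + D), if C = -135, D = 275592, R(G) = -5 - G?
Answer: 2*√68898 ≈ 524.97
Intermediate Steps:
o(h) = 0 (o(h) = (-5 - 1*(-5))*√h = (-5 + 5)*√h = 0*√h = 0)
√(o(C) + D) = √(0 + 275592) = √275592 = 2*√68898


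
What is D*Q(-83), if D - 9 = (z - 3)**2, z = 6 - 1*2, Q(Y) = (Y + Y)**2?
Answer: 275560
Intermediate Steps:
Q(Y) = 4*Y**2 (Q(Y) = (2*Y)**2 = 4*Y**2)
z = 4 (z = 6 - 2 = 4)
D = 10 (D = 9 + (4 - 3)**2 = 9 + 1**2 = 9 + 1 = 10)
D*Q(-83) = 10*(4*(-83)**2) = 10*(4*6889) = 10*27556 = 275560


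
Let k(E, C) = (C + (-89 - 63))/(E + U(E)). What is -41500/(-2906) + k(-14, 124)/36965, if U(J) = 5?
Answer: 6903254434/483391305 ≈ 14.281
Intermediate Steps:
k(E, C) = (-152 + C)/(5 + E) (k(E, C) = (C + (-89 - 63))/(E + 5) = (C - 152)/(5 + E) = (-152 + C)/(5 + E))
-41500/(-2906) + k(-14, 124)/36965 = -41500/(-2906) + ((-152 + 124)/(5 - 14))/36965 = -41500*(-1/2906) + (-28/(-9))*(1/36965) = 20750/1453 - ⅑*(-28)*(1/36965) = 20750/1453 + (28/9)*(1/36965) = 20750/1453 + 28/332685 = 6903254434/483391305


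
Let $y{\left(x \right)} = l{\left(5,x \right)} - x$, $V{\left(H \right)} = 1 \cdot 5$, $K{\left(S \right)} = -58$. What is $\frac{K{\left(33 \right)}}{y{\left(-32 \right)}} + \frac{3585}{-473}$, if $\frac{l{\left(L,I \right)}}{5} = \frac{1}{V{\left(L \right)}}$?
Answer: $- \frac{13249}{1419} \approx -9.3369$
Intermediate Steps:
$V{\left(H \right)} = 5$
$l{\left(L,I \right)} = 1$ ($l{\left(L,I \right)} = \frac{5}{5} = 5 \cdot \frac{1}{5} = 1$)
$y{\left(x \right)} = 1 - x$
$\frac{K{\left(33 \right)}}{y{\left(-32 \right)}} + \frac{3585}{-473} = - \frac{58}{1 - -32} + \frac{3585}{-473} = - \frac{58}{1 + 32} + 3585 \left(- \frac{1}{473}\right) = - \frac{58}{33} - \frac{3585}{473} = - \frac{13249}{1419}$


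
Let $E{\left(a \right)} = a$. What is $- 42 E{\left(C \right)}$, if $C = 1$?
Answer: $-42$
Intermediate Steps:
$- 42 E{\left(C \right)} = \left(-42\right) 1 = -42$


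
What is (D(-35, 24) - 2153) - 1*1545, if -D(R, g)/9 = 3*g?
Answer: -4346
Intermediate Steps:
D(R, g) = -27*g
(D(-35, 24) - 2153) - 1*1545 = (-27*24 - 2153) - 1*1545 = (-648 - 2153) - 1545 = -2801 - 1545 = -4346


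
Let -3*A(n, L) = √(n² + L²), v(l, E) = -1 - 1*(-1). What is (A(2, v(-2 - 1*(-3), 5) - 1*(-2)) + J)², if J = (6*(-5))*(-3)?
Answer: 72908/9 - 120*√2 ≈ 7931.2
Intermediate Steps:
v(l, E) = 0 (v(l, E) = -1 + 1 = 0)
A(n, L) = -√(L² + n²)/3 (A(n, L) = -√(n² + L²)/3 = -√(L² + n²)/3)
J = 90 (J = -30*(-3) = 90)
(A(2, v(-2 - 1*(-3), 5) - 1*(-2)) + J)² = (-√((0 - 1*(-2))² + 2²)/3 + 90)² = (-√((0 + 2)² + 4)/3 + 90)² = (-√(2² + 4)/3 + 90)² = (-√(4 + 4)/3 + 90)² = (-2*√2/3 + 90)² = (90 - 2*√2/3)²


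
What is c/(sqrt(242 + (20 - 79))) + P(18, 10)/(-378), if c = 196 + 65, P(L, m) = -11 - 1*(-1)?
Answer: 5/189 + 87*sqrt(183)/61 ≈ 19.320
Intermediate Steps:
P(L, m) = -10 (P(L, m) = -11 + 1 = -10)
c = 261
c/(sqrt(242 + (20 - 79))) + P(18, 10)/(-378) = 261/(sqrt(242 + (20 - 79))) - 10/(-378) = 261/(sqrt(242 - 59)) - 10*(-1/378) = 261/(sqrt(183)) + 5/189 = 261*(sqrt(183)/183) + 5/189 = 87*sqrt(183)/61 + 5/189 = 5/189 + 87*sqrt(183)/61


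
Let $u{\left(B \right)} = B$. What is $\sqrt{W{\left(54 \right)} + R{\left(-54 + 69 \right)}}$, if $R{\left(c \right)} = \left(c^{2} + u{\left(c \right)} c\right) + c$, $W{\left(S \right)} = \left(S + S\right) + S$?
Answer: $\sqrt{627} \approx 25.04$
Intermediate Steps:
$W{\left(S \right)} = 3 S$ ($W{\left(S \right)} = 2 S + S = 3 S$)
$R{\left(c \right)} = c + 2 c^{2}$ ($R{\left(c \right)} = \left(c^{2} + c c\right) + c = \left(c^{2} + c^{2}\right) + c = 2 c^{2} + c = c + 2 c^{2}$)
$\sqrt{W{\left(54 \right)} + R{\left(-54 + 69 \right)}} = \sqrt{3 \cdot 54 + \left(-54 + 69\right) \left(1 + 2 \left(-54 + 69\right)\right)} = \sqrt{162 + 15 \left(1 + 2 \cdot 15\right)} = \sqrt{162 + 15 \left(1 + 30\right)} = \sqrt{162 + 15 \cdot 31} = \sqrt{162 + 465} = \sqrt{627}$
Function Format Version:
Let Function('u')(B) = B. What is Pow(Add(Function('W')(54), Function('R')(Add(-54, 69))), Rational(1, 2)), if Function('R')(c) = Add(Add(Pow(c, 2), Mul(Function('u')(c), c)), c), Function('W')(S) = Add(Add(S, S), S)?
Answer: Pow(627, Rational(1, 2)) ≈ 25.040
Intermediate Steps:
Function('W')(S) = Mul(3, S) (Function('W')(S) = Add(Mul(2, S), S) = Mul(3, S))
Function('R')(c) = Add(c, Mul(2, Pow(c, 2))) (Function('R')(c) = Add(Add(Pow(c, 2), Mul(c, c)), c) = Add(Add(Pow(c, 2), Pow(c, 2)), c) = Add(Mul(2, Pow(c, 2)), c) = Add(c, Mul(2, Pow(c, 2))))
Pow(Add(Function('W')(54), Function('R')(Add(-54, 69))), Rational(1, 2)) = Pow(Add(Mul(3, 54), Mul(Add(-54, 69), Add(1, Mul(2, Add(-54, 69))))), Rational(1, 2)) = Pow(Add(162, Mul(15, Add(1, Mul(2, 15)))), Rational(1, 2)) = Pow(Add(162, Mul(15, Add(1, 30))), Rational(1, 2)) = Pow(Add(162, Mul(15, 31)), Rational(1, 2)) = Pow(Add(162, 465), Rational(1, 2)) = Pow(627, Rational(1, 2))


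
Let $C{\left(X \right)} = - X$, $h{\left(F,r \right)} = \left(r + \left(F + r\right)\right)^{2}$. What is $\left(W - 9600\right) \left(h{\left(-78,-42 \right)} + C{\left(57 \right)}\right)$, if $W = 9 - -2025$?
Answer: $-198130842$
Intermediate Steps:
$W = 2034$ ($W = 9 + 2025 = 2034$)
$h{\left(F,r \right)} = \left(F + 2 r\right)^{2}$
$\left(W - 9600\right) \left(h{\left(-78,-42 \right)} + C{\left(57 \right)}\right) = \left(2034 - 9600\right) \left(\left(-78 + 2 \left(-42\right)\right)^{2} - 57\right) = - 7566 \left(\left(-78 - 84\right)^{2} - 57\right) = - 7566 \left(\left(-162\right)^{2} - 57\right) = - 7566 \left(26244 - 57\right) = \left(-7566\right) 26187 = -198130842$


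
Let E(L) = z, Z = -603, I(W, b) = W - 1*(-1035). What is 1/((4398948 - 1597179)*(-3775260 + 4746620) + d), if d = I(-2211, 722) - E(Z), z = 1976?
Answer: 1/2721526332688 ≈ 3.6744e-13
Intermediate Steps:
I(W, b) = 1035 + W (I(W, b) = W + 1035 = 1035 + W)
E(L) = 1976
d = -3152 (d = (1035 - 2211) - 1*1976 = -1176 - 1976 = -3152)
1/((4398948 - 1597179)*(-3775260 + 4746620) + d) = 1/((4398948 - 1597179)*(-3775260 + 4746620) - 3152) = 1/(2801769*971360 - 3152) = 1/(2721526335840 - 3152) = 1/2721526332688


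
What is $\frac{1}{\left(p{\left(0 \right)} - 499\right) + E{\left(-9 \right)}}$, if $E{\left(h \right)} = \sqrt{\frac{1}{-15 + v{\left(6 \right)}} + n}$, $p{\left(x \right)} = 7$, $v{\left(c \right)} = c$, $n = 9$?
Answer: $- \frac{1107}{544624} - \frac{3 \sqrt{5}}{544624} \approx -0.0020449$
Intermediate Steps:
$E{\left(h \right)} = \frac{4 \sqrt{5}}{3}$ ($E{\left(h \right)} = \sqrt{\frac{1}{-15 + 6} + 9} = \sqrt{\frac{1}{-9} + 9} = \sqrt{- \frac{1}{9} + 9} = \sqrt{\frac{80}{9}} = \frac{4 \sqrt{5}}{3}$)
$\frac{1}{\left(p{\left(0 \right)} - 499\right) + E{\left(-9 \right)}} = \frac{1}{\left(7 - 499\right) + \frac{4 \sqrt{5}}{3}} = \frac{1}{-492 + \frac{4 \sqrt{5}}{3}}$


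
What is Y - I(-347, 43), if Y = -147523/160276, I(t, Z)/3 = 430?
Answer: -206903563/160276 ≈ -1290.9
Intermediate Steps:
I(t, Z) = 1290 (I(t, Z) = 3*430 = 1290)
Y = -147523/160276 (Y = -147523*1/160276 = -147523/160276 ≈ -0.92043)
Y - I(-347, 43) = -147523/160276 - 1*1290 = -147523/160276 - 1290 = -206903563/160276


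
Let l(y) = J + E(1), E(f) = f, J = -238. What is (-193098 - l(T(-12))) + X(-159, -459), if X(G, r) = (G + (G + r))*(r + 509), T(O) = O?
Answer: -231711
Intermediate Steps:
l(y) = -237 (l(y) = -238 + 1 = -237)
X(G, r) = (509 + r)*(r + 2*G) (X(G, r) = (r + 2*G)*(509 + r) = (509 + r)*(r + 2*G))
(-193098 - l(T(-12))) + X(-159, -459) = (-193098 - 1*(-237)) + ((-459)**2 + 509*(-459) + 1018*(-159) + 2*(-159)*(-459)) = (-193098 + 237) + (210681 - 233631 - 161862 + 145962) = -192861 - 38850 = -231711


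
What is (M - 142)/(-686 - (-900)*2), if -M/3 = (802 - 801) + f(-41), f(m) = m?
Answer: -11/557 ≈ -0.019749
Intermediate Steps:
M = 120 (M = -3*((802 - 801) - 41) = -3*(1 - 41) = -3*(-40) = 120)
(M - 142)/(-686 - (-900)*2) = (120 - 142)/(-686 - (-900)*2) = -22/(-686 - 225*(-8)) = -22/(-686 + 1800) = -22/1114 = -22*1/1114 = -11/557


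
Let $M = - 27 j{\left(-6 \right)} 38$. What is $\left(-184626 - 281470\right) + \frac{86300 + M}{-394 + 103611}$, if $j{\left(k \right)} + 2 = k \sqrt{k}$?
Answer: $- \frac{48108942480}{103217} + \frac{6156 i \sqrt{6}}{103217} \approx -4.661 \cdot 10^{5} + 0.14609 i$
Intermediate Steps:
$j{\left(k \right)} = -2 + k^{\frac{3}{2}}$ ($j{\left(k \right)} = -2 + k \sqrt{k} = -2 + k^{\frac{3}{2}}$)
$M = 2052 + 6156 i \sqrt{6}$ ($M = - 27 \left(-2 + \left(-6\right)^{\frac{3}{2}}\right) 38 = - 27 \left(-2 - 6 i \sqrt{6}\right) 38 = \left(54 + 162 i \sqrt{6}\right) 38 = 2052 + 6156 i \sqrt{6} \approx 2052.0 + 15079.0 i$)
$\left(-184626 - 281470\right) + \frac{86300 + M}{-394 + 103611} = \left(-184626 - 281470\right) + \frac{86300 + \left(2052 + 6156 i \sqrt{6}\right)}{-394 + 103611} = -466096 + \frac{88352 + 6156 i \sqrt{6}}{103217} = -466096 + \left(88352 + 6156 i \sqrt{6}\right) \frac{1}{103217} = -466096 + \left(\frac{88352}{103217} + \frac{6156 i \sqrt{6}}{103217}\right) = - \frac{48108942480}{103217} + \frac{6156 i \sqrt{6}}{103217}$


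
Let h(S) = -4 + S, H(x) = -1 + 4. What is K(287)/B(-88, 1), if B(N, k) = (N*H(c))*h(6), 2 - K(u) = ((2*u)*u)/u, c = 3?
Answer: 13/12 ≈ 1.0833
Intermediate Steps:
H(x) = 3
K(u) = 2 - 2*u (K(u) = 2 - (2*u)*u/u = 2 - 2*u²/u = 2 - 2*u)
B(N, k) = 6*N (B(N, k) = (N*3)*(-4 + 6) = (3*N)*2 = 6*N)
K(287)/B(-88, 1) = (2 - 2*287)/((6*(-88))) = (2 - 574)/(-528) = -572*(-1/528) = 13/12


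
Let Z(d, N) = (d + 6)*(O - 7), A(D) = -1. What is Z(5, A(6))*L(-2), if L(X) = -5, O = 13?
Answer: -330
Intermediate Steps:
Z(d, N) = 36 + 6*d (Z(d, N) = (d + 6)*(13 - 7) = (6 + d)*6 = 36 + 6*d)
Z(5, A(6))*L(-2) = (36 + 6*5)*(-5) = (36 + 30)*(-5) = 66*(-5) = -330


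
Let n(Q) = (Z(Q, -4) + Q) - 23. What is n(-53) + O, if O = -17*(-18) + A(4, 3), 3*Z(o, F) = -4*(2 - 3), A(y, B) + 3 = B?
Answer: 694/3 ≈ 231.33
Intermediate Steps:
A(y, B) = -3 + B
Z(o, F) = 4/3 (Z(o, F) = (-4*(2 - 3))/3 = (-4*(-1))/3 = (⅓)*4 = 4/3)
n(Q) = -65/3 + Q (n(Q) = (4/3 + Q) - 23 = -65/3 + Q)
O = 306 (O = -17*(-18) + (-3 + 3) = 306 + 0 = 306)
n(-53) + O = (-65/3 - 53) + 306 = -224/3 + 306 = 694/3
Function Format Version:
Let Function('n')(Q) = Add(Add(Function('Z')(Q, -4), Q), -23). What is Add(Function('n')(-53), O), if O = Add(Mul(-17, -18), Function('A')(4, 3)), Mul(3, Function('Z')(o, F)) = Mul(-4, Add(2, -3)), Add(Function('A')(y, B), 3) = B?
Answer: Rational(694, 3) ≈ 231.33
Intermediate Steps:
Function('A')(y, B) = Add(-3, B)
Function('Z')(o, F) = Rational(4, 3) (Function('Z')(o, F) = Mul(Rational(1, 3), Mul(-4, Add(2, -3))) = Mul(Rational(1, 3), Mul(-4, -1)) = Mul(Rational(1, 3), 4) = Rational(4, 3))
Function('n')(Q) = Add(Rational(-65, 3), Q) (Function('n')(Q) = Add(Add(Rational(4, 3), Q), -23) = Add(Rational(-65, 3), Q))
O = 306 (O = Add(Mul(-17, -18), Add(-3, 3)) = Add(306, 0) = 306)
Add(Function('n')(-53), O) = Add(Add(Rational(-65, 3), -53), 306) = Add(Rational(-224, 3), 306) = Rational(694, 3)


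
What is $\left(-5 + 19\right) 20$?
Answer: $280$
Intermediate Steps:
$\left(-5 + 19\right) 20 = 14 \cdot 20 = 280$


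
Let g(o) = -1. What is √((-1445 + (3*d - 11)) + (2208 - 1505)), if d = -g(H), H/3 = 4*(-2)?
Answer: 5*I*√30 ≈ 27.386*I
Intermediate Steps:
H = -24 (H = 3*(4*(-2)) = 3*(-8) = -24)
d = 1 (d = -1*(-1) = 1)
√((-1445 + (3*d - 11)) + (2208 - 1505)) = √((-1445 + (3*1 - 11)) + (2208 - 1505)) = √((-1445 + (3 - 11)) + 703) = √((-1445 - 8) + 703) = √(-1453 + 703) = √(-750) = 5*I*√30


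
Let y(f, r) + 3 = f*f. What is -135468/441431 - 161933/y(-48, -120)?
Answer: -71793957991/1015732731 ≈ -70.682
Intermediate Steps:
y(f, r) = -3 + f² (y(f, r) = -3 + f*f = -3 + f²)
-135468/441431 - 161933/y(-48, -120) = -135468/441431 - 161933/(-3 + (-48)²) = -135468*1/441431 - 161933/(-3 + 2304) = -135468/441431 - 161933/2301 = -71793957991/1015732731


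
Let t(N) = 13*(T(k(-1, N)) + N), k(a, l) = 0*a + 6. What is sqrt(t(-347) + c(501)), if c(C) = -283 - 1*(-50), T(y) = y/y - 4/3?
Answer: I*sqrt(42735)/3 ≈ 68.908*I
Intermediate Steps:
k(a, l) = 6 (k(a, l) = 0 + 6 = 6)
T(y) = -1/3 (T(y) = 1 - 4*1/3 = 1 - 4/3 = -1/3)
c(C) = -233 (c(C) = -283 + 50 = -233)
t(N) = -13/3 + 13*N (t(N) = 13*(-1/3 + N) = -13/3 + 13*N)
sqrt(t(-347) + c(501)) = sqrt((-13/3 + 13*(-347)) - 233) = sqrt((-13/3 - 4511) - 233) = sqrt(-13546/3 - 233) = sqrt(-14245/3) = I*sqrt(42735)/3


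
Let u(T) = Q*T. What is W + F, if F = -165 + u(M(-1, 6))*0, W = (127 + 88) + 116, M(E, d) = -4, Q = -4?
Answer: 166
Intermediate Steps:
u(T) = -4*T
W = 331 (W = 215 + 116 = 331)
F = -165 (F = -165 - 4*(-4)*0 = -165 + 16*0 = -165 + 0 = -165)
W + F = 331 - 165 = 166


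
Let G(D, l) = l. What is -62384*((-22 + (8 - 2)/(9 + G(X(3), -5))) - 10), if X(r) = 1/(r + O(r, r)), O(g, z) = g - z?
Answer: 1902712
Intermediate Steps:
X(r) = 1/r (X(r) = 1/(r + (r - r)) = 1/(r + 0) = 1/r)
-62384*((-22 + (8 - 2)/(9 + G(X(3), -5))) - 10) = -62384*((-22 + (8 - 2)/(9 - 5)) - 10) = -62384*((-22 + 6/4) - 10) = -62384*((-22 + 6*(¼)) - 10) = -62384*((-22 + 3/2) - 10) = -62384*(-41/2 - 10) = -62384*(-61/2) = 1902712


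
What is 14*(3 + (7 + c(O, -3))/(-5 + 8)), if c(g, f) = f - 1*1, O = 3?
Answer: 56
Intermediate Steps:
c(g, f) = -1 + f (c(g, f) = f - 1 = -1 + f)
14*(3 + (7 + c(O, -3))/(-5 + 8)) = 14*(3 + (7 + (-1 - 3))/(-5 + 8)) = 14*(3 + (7 - 4)/3) = 14*(3 + 3*(⅓)) = 14*(3 + 1) = 14*4 = 56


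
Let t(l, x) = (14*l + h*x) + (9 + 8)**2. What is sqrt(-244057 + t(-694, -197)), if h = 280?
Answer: 2*I*sqrt(77161) ≈ 555.56*I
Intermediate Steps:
t(l, x) = 289 + 14*l + 280*x (t(l, x) = (14*l + 280*x) + (9 + 8)**2 = (14*l + 280*x) + 17**2 = (14*l + 280*x) + 289 = 289 + 14*l + 280*x)
sqrt(-244057 + t(-694, -197)) = sqrt(-244057 + (289 + 14*(-694) + 280*(-197))) = sqrt(-244057 + (289 - 9716 - 55160)) = sqrt(-244057 - 64587) = sqrt(-308644) = 2*I*sqrt(77161)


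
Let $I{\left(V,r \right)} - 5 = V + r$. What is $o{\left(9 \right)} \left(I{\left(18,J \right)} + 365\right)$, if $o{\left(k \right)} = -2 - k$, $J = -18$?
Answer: $-4070$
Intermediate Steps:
$I{\left(V,r \right)} = 5 + V + r$ ($I{\left(V,r \right)} = 5 + \left(V + r\right) = 5 + V + r$)
$o{\left(9 \right)} \left(I{\left(18,J \right)} + 365\right) = \left(-2 - 9\right) \left(\left(5 + 18 - 18\right) + 365\right) = \left(-2 - 9\right) \left(5 + 365\right) = \left(-11\right) 370 = -4070$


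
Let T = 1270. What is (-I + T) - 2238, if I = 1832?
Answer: -2800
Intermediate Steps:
(-I + T) - 2238 = (-1*1832 + 1270) - 2238 = (-1832 + 1270) - 2238 = -562 - 2238 = -2800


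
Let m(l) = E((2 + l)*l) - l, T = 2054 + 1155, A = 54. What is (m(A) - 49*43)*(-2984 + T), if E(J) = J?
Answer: 194175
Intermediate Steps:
T = 3209
m(l) = -l + l*(2 + l) (m(l) = (2 + l)*l - l = l*(2 + l) - l = -l + l*(2 + l))
(m(A) - 49*43)*(-2984 + T) = (54*(1 + 54) - 49*43)*(-2984 + 3209) = (54*55 - 2107)*225 = (2970 - 2107)*225 = 863*225 = 194175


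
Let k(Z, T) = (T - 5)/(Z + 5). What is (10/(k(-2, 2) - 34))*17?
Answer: -34/7 ≈ -4.8571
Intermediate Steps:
k(Z, T) = (-5 + T)/(5 + Z)
(10/(k(-2, 2) - 34))*17 = (10/((-5 + 2)/(5 - 2) - 34))*17 = (10/(-3/3 - 34))*17 = (10/((⅓)*(-3) - 34))*17 = (10/(-1 - 34))*17 = (10/(-35))*17 = -1/35*10*17 = -2/7*17 = -34/7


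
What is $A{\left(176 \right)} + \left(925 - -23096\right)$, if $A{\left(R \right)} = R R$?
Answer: $54997$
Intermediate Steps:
$A{\left(R \right)} = R^{2}$
$A{\left(176 \right)} + \left(925 - -23096\right) = 176^{2} + \left(925 - -23096\right) = 30976 + \left(925 + 23096\right) = 30976 + 24021 = 54997$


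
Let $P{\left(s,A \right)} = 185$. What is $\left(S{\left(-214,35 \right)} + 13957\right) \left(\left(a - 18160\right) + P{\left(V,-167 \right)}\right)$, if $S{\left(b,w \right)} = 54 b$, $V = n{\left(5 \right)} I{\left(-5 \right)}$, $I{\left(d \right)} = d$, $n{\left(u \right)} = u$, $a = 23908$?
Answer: $14245133$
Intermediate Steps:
$V = -25$ ($V = 5 \left(-5\right) = -25$)
$\left(S{\left(-214,35 \right)} + 13957\right) \left(\left(a - 18160\right) + P{\left(V,-167 \right)}\right) = \left(54 \left(-214\right) + 13957\right) \left(\left(23908 - 18160\right) + 185\right) = \left(-11556 + 13957\right) \left(5748 + 185\right) = 2401 \cdot 5933 = 14245133$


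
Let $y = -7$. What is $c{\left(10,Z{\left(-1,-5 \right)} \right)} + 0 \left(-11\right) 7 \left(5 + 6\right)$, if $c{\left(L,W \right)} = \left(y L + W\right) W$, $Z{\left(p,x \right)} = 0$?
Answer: $0$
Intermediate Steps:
$c{\left(L,W \right)} = W \left(W - 7 L\right)$ ($c{\left(L,W \right)} = \left(- 7 L + W\right) W = \left(W - 7 L\right) W = W \left(W - 7 L\right)$)
$c{\left(10,Z{\left(-1,-5 \right)} \right)} + 0 \left(-11\right) 7 \left(5 + 6\right) = 0 \left(0 - 70\right) + 0 \left(-11\right) 7 \left(5 + 6\right) = 0 \left(0 - 70\right) + 0 \cdot 7 \cdot 11 = 0 \left(-70\right) + 0 \cdot 77 = 0 + 0 = 0$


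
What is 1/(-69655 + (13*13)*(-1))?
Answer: -1/69824 ≈ -1.4322e-5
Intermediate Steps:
1/(-69655 + (13*13)*(-1)) = 1/(-69655 + 169*(-1)) = 1/(-69655 - 169) = 1/(-69824) = -1/69824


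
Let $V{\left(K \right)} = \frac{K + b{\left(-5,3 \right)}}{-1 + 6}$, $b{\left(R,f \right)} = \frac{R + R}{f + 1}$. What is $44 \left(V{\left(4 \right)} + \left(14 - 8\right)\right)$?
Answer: $\frac{1386}{5} \approx 277.2$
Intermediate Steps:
$b{\left(R,f \right)} = \frac{2 R}{1 + f}$
$V{\left(K \right)} = - \frac{1}{2} + \frac{K}{5}$ ($V{\left(K \right)} = \frac{K + 2 \left(-5\right) \frac{1}{1 + 3}}{-1 + 6} = \frac{K + 2 \left(-5\right) \frac{1}{4}}{5} = \left(K + 2 \left(-5\right) \frac{1}{4}\right) \frac{1}{5} = \left(K - \frac{5}{2}\right) \frac{1}{5} = \left(- \frac{5}{2} + K\right) \frac{1}{5} = - \frac{1}{2} + \frac{K}{5}$)
$44 \left(V{\left(4 \right)} + \left(14 - 8\right)\right) = 44 \left(\left(- \frac{1}{2} + \frac{1}{5} \cdot 4\right) + \left(14 - 8\right)\right) = 44 \left(\left(- \frac{1}{2} + \frac{4}{5}\right) + \left(14 - 8\right)\right) = 44 \left(\frac{3}{10} + 6\right) = 44 \cdot \frac{63}{10} = \frac{1386}{5}$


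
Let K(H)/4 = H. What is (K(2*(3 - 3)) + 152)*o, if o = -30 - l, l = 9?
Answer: -5928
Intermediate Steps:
K(H) = 4*H
o = -39 (o = -30 - 1*9 = -30 - 9 = -39)
(K(2*(3 - 3)) + 152)*o = (4*(2*(3 - 3)) + 152)*(-39) = (4*(2*0) + 152)*(-39) = (4*0 + 152)*(-39) = (0 + 152)*(-39) = 152*(-39) = -5928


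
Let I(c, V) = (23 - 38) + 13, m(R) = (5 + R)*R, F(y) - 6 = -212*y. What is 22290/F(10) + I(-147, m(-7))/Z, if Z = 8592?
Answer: -47879977/4540872 ≈ -10.544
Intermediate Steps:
F(y) = 6 - 212*y
m(R) = R*(5 + R)
I(c, V) = -2 (I(c, V) = -15 + 13 = -2)
22290/F(10) + I(-147, m(-7))/Z = 22290/(6 - 212*10) - 2/8592 = 22290/(6 - 2120) - 2*1/8592 = 22290/(-2114) - 1/4296 = 22290*(-1/2114) - 1/4296 = -11145/1057 - 1/4296 = -47879977/4540872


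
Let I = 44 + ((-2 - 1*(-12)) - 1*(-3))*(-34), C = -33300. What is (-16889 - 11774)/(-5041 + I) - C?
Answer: 181147363/5439 ≈ 33305.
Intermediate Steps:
I = -398 (I = 44 + ((-2 + 12) + 3)*(-34) = 44 + (10 + 3)*(-34) = 44 + 13*(-34) = 44 - 442 = -398)
(-16889 - 11774)/(-5041 + I) - C = (-16889 - 11774)/(-5041 - 398) - 1*(-33300) = -28663/(-5439) + 33300 = -28663*(-1/5439) + 33300 = 28663/5439 + 33300 = 181147363/5439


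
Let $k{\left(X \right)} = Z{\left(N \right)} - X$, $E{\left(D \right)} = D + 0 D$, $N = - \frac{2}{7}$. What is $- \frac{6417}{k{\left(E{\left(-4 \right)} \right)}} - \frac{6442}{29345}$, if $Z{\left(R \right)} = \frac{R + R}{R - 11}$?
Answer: $- \frac{595132151}{375616} \approx -1584.4$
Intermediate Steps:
$N = - \frac{2}{7}$ ($N = \left(-2\right) \frac{1}{7} = - \frac{2}{7} \approx -0.28571$)
$E{\left(D \right)} = D$ ($E{\left(D \right)} = D + 0 = D$)
$Z{\left(R \right)} = \frac{2 R}{-11 + R}$
$k{\left(X \right)} = \frac{4}{79} - X$ ($k{\left(X \right)} = 2 \left(- \frac{2}{7}\right) \frac{1}{-11 - \frac{2}{7}} - X = 2 \left(- \frac{2}{7}\right) \frac{1}{- \frac{79}{7}} - X = 2 \left(- \frac{2}{7}\right) \left(- \frac{7}{79}\right) - X = \frac{4}{79} - X$)
$- \frac{6417}{k{\left(E{\left(-4 \right)} \right)}} - \frac{6442}{29345} = - \frac{6417}{\frac{4}{79} - -4} - \frac{6442}{29345} = - \frac{6417}{\frac{4}{79} + 4} - \frac{6442}{29345} = - \frac{6417}{\frac{320}{79}} - \frac{6442}{29345} = \left(-6417\right) \frac{79}{320} - \frac{6442}{29345} = - \frac{506943}{320} - \frac{6442}{29345} = - \frac{595132151}{375616}$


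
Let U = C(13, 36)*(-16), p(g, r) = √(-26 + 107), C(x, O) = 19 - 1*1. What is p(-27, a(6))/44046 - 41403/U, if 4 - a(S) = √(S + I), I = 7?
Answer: 33771095/234912 ≈ 143.76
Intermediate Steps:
C(x, O) = 18 (C(x, O) = 19 - 1 = 18)
a(S) = 4 - √(7 + S) (a(S) = 4 - √(S + 7) = 4 - √(7 + S))
p(g, r) = 9 (p(g, r) = √81 = 9)
U = -288 (U = 18*(-16) = -288)
p(-27, a(6))/44046 - 41403/U = 9/44046 - 41403/(-288) = 9*(1/44046) - 41403*(-1/288) = 1/4894 + 13801/96 = 33771095/234912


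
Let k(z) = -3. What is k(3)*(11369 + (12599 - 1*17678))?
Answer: -18870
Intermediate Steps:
k(3)*(11369 + (12599 - 1*17678)) = -3*(11369 + (12599 - 1*17678)) = -3*(11369 + (12599 - 17678)) = -3*(11369 - 5079) = -3*6290 = -18870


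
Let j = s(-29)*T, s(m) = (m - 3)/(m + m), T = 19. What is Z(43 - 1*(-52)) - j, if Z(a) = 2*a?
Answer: 5206/29 ≈ 179.52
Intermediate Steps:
s(m) = (-3 + m)/(2*m) (s(m) = (-3 + m)/((2*m)) = (-3 + m)*(1/(2*m)) = (-3 + m)/(2*m))
j = 304/29 (j = ((1/2)*(-3 - 29)/(-29))*19 = ((1/2)*(-1/29)*(-32))*19 = (16/29)*19 = 304/29 ≈ 10.483)
Z(43 - 1*(-52)) - j = 2*(43 - 1*(-52)) - 1*304/29 = 2*(43 + 52) - 304/29 = 2*95 - 304/29 = 190 - 304/29 = 5206/29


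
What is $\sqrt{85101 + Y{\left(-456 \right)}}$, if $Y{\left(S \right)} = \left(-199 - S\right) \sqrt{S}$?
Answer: $\sqrt{85101 + 514 i \sqrt{114}} \approx 291.87 + 9.4014 i$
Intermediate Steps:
$Y{\left(S \right)} = \sqrt{S} \left(-199 - S\right)$
$\sqrt{85101 + Y{\left(-456 \right)}} = \sqrt{85101 + \sqrt{-456} \left(-199 - -456\right)} = \sqrt{85101 + 2 i \sqrt{114} \left(-199 + 456\right)} = \sqrt{85101 + 2 i \sqrt{114} \cdot 257} = \sqrt{85101 + 514 i \sqrt{114}}$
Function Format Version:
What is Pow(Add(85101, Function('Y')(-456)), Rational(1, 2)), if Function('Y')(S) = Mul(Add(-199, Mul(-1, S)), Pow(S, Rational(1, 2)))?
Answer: Pow(Add(85101, Mul(514, I, Pow(114, Rational(1, 2)))), Rational(1, 2)) ≈ Add(291.87, Mul(9.4014, I))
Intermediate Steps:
Function('Y')(S) = Mul(Pow(S, Rational(1, 2)), Add(-199, Mul(-1, S)))
Pow(Add(85101, Function('Y')(-456)), Rational(1, 2)) = Pow(Add(85101, Mul(Pow(-456, Rational(1, 2)), Add(-199, Mul(-1, -456)))), Rational(1, 2)) = Pow(Add(85101, Mul(Mul(2, I, Pow(114, Rational(1, 2))), Add(-199, 456))), Rational(1, 2)) = Pow(Add(85101, Mul(Mul(2, I, Pow(114, Rational(1, 2))), 257)), Rational(1, 2)) = Pow(Add(85101, Mul(514, I, Pow(114, Rational(1, 2)))), Rational(1, 2))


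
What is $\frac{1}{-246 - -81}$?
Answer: $- \frac{1}{165} \approx -0.0060606$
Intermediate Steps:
$\frac{1}{-246 - -81} = \frac{1}{-246 + 81} = \frac{1}{-165} = - \frac{1}{165}$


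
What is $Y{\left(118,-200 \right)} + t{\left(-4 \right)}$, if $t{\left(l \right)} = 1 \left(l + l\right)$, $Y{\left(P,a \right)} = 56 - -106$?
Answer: $154$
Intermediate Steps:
$Y{\left(P,a \right)} = 162$ ($Y{\left(P,a \right)} = 56 + 106 = 162$)
$t{\left(l \right)} = 2 l$ ($t{\left(l \right)} = 1 \cdot 2 l = 2 l$)
$Y{\left(118,-200 \right)} + t{\left(-4 \right)} = 162 + 2 \left(-4\right) = 162 - 8 = 154$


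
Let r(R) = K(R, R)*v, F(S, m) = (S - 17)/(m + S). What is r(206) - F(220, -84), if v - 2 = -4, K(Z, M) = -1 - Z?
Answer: 56101/136 ≈ 412.51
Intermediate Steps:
v = -2 (v = 2 - 4 = -2)
F(S, m) = (-17 + S)/(S + m)
r(R) = 2 + 2*R (r(R) = (-1 - R)*(-2) = 2 + 2*R)
r(206) - F(220, -84) = (2 + 2*206) - (-17 + 220)/(220 - 84) = (2 + 412) - 203/136 = 414 - 203/136 = 56101/136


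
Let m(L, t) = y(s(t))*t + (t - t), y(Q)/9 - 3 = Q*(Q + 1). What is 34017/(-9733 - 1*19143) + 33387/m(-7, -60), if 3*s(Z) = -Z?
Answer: -363926923/274827330 ≈ -1.3242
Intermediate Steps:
s(Z) = -Z/3 (s(Z) = (-Z)/3 = -Z/3)
y(Q) = 27 + 9*Q*(1 + Q) (y(Q) = 27 + 9*(Q*(Q + 1)) = 27 + 9*(Q*(1 + Q)) = 27 + 9*Q*(1 + Q))
m(L, t) = t*(27 + t**2 - 3*t) (m(L, t) = (27 + 9*(-t/3) + 9*(-t/3)**2)*t + (t - t) = (27 - 3*t + 9*(t**2/9))*t + 0 = (27 - 3*t + t**2)*t + 0 = (27 + t**2 - 3*t)*t + 0 = t*(27 + t**2 - 3*t) + 0 = t*(27 + t**2 - 3*t))
34017/(-9733 - 1*19143) + 33387/m(-7, -60) = 34017/(-9733 - 1*19143) + 33387/((-60*(27 + (-60)**2 - 3*(-60)))) = 34017/(-9733 - 19143) + 33387/((-60*(27 + 3600 + 180))) = 34017/(-28876) + 33387/((-60*3807)) = 34017*(-1/28876) + 33387/(-228420) = -34017/28876 + 33387*(-1/228420) = -34017/28876 - 11129/76140 = -363926923/274827330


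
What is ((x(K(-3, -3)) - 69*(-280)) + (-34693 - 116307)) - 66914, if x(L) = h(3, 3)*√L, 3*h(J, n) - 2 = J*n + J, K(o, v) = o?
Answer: -198594 + 14*I*√3/3 ≈ -1.9859e+5 + 8.0829*I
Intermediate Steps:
h(J, n) = ⅔ + J/3 + J*n/3 (h(J, n) = ⅔ + (J*n + J)/3 = ⅔ + (J + J*n)/3 = ⅔ + (J/3 + J*n/3) = ⅔ + J/3 + J*n/3)
x(L) = 14*√L/3 (x(L) = (⅔ + (⅓)*3 + (⅓)*3*3)*√L = (⅔ + 1 + 3)*√L = 14*√L/3)
((x(K(-3, -3)) - 69*(-280)) + (-34693 - 116307)) - 66914 = ((14*√(-3)/3 - 69*(-280)) + (-34693 - 116307)) - 66914 = ((14*(I*√3)/3 + 19320) - 151000) - 66914 = ((14*I*√3/3 + 19320) - 151000) - 66914 = ((19320 + 14*I*√3/3) - 151000) - 66914 = (-131680 + 14*I*√3/3) - 66914 = -198594 + 14*I*√3/3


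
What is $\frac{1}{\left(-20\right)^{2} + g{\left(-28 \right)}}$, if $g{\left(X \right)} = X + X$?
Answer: $\frac{1}{344} \approx 0.002907$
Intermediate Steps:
$g{\left(X \right)} = 2 X$
$\frac{1}{\left(-20\right)^{2} + g{\left(-28 \right)}} = \frac{1}{\left(-20\right)^{2} + 2 \left(-28\right)} = \frac{1}{400 - 56} = \frac{1}{344}$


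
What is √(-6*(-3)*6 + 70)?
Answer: √178 ≈ 13.342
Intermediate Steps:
√(-6*(-3)*6 + 70) = √(18*6 + 70) = √(108 + 70) = √178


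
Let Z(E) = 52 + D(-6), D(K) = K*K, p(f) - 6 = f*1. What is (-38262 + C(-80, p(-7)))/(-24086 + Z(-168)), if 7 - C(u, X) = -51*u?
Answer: 42335/23998 ≈ 1.7641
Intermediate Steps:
p(f) = 6 + f (p(f) = 6 + f*1 = 6 + f)
D(K) = K**2
Z(E) = 88 (Z(E) = 52 + (-6)**2 = 52 + 36 = 88)
C(u, X) = 7 + 51*u (C(u, X) = 7 - (-51)*u = 7 + 51*u)
(-38262 + C(-80, p(-7)))/(-24086 + Z(-168)) = (-38262 + (7 + 51*(-80)))/(-24086 + 88) = (-38262 + (7 - 4080))/(-23998) = (-38262 - 4073)*(-1/23998) = -42335*(-1/23998) = 42335/23998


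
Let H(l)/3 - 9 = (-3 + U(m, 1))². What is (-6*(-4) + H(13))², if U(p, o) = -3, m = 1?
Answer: 25281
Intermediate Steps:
H(l) = 135 (H(l) = 27 + 3*(-3 - 3)² = 27 + 3*(-6)² = 27 + 3*36 = 27 + 108 = 135)
(-6*(-4) + H(13))² = (-6*(-4) + 135)² = (24 + 135)² = 159² = 25281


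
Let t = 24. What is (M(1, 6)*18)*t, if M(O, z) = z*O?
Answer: 2592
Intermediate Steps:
M(O, z) = O*z
(M(1, 6)*18)*t = ((1*6)*18)*24 = (6*18)*24 = 108*24 = 2592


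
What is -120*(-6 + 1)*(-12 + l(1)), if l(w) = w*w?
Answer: -6600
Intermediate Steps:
l(w) = w**2
-120*(-6 + 1)*(-12 + l(1)) = -120*(-6 + 1)*(-12 + 1**2) = -(-600)*(-12 + 1) = -(-600)*(-11) = -120*55 = -6600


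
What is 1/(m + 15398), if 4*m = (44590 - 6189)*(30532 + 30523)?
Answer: 4/2344634647 ≈ 1.7060e-9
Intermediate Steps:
m = 2344573055/4 (m = ((44590 - 6189)*(30532 + 30523))/4 = (38401*61055)/4 = (1/4)*2344573055 = 2344573055/4 ≈ 5.8614e+8)
1/(m + 15398) = 1/(2344573055/4 + 15398) = 1/(2344634647/4) = 4/2344634647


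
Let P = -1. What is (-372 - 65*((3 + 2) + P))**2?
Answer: 399424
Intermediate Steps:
(-372 - 65*((3 + 2) + P))**2 = (-372 - 65*((3 + 2) - 1))**2 = (-372 - 65*(5 - 1))**2 = (-372 - 65*4)**2 = (-372 - 260)**2 = (-632)**2 = 399424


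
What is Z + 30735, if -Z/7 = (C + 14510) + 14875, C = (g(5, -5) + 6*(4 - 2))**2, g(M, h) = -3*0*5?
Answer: -175968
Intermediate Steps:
g(M, h) = 0 (g(M, h) = 0*5 = 0)
C = 144 (C = (0 + 6*(4 - 2))**2 = (0 + 6*2)**2 = (0 + 12)**2 = 12**2 = 144)
Z = -206703 (Z = -7*((144 + 14510) + 14875) = -7*(14654 + 14875) = -7*29529 = -206703)
Z + 30735 = -206703 + 30735 = -175968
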